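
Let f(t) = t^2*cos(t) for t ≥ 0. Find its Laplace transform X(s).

L{cos(t)} = s/(s^2 + 1).
Then apply L{t^2·g(t)} = (-1)^2 d^2/ds^2[G(s)] with G(s) = s/(s^2 + 1):
differentiating 2 times and applying the sign gives 2*s*(s^2 - 3)/(s^2 + 1)^3.

X(s) = 2*s*(s^2 - 3)/(s^2 + 1)^3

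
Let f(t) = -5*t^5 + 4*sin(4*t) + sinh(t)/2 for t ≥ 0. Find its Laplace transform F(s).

The transform is linear, so treat each term independently.
(1/2)·[L{sinh(t)} = 1/(s^2 - 1)]; (-5)·[L{t^5} = 5!/s^6 = 120/s^6]; (4)·[L{sin(4t)} = 4/(s^2 + 16)].

F(s) = 16/(s^2 + 16) + 1/(2*(s^2 - 1)) - 600/s^6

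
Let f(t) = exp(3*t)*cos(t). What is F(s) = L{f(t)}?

L{cos(t)} = s/(s^2 + 1).
By the first shifting theorem, multiplying by e^(3t) replaces s with s - 3.

F(s) = (s - 3)/((s - 3)^2 + 1)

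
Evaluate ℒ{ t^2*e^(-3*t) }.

L{e^(-3t)} = 1/(s + 3).
Then apply L{t^2·g(t)} = (-1)^2 d^2/ds^2[H(s)] with H(s) = 1/(s + 3):
differentiating 2 times and applying the sign gives 2/(s + 3)^3.

2/(s + 3)^3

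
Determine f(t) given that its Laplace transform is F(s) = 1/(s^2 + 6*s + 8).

Rewrite the denominator: s^2 + 6*s + 8 = (s + 3)^2 - 1.
The form in (s + 3) signals a first-shifting-theorem factor e^(-3t).
Since L{sinh(t)} = 1/(s^2 - 1), the inverse is exp(-3*t)*sinh(t).

f(t) = exp(-3*t)*sinh(t)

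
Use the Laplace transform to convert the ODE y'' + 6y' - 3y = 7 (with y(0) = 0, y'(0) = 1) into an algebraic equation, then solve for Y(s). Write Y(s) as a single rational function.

Laplace-transform each side.
Using L{y''} = s^2 Y - s·y(0) - y'(0) and L{y'} = sY - y(0), with y(0) = 0, y'(0) = 1, the left side becomes (s^2 + 6*s - 3)Y - (1).
The right side is L{7} = 7/s.
So (s^2 + 6*s - 3)Y = 7/s + (1).
Isolate Y and clear denominators.

Y(s) = (s + 7)/(s^3 + 6*s^2 - 3*s)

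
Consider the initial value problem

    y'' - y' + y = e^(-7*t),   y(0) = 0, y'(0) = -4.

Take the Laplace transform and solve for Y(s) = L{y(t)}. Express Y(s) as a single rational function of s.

Y(s) = (-4*s - 27)/(s^3 + 6*s^2 - 6*s + 7)

Take the Laplace transform of both sides.
The derivative rules (L{y''} = s^2 Y - s·y(0) - y'(0) and L{y'} = sY - y(0), with y(0) = 0, y'(0) = -4) turn the left side into (s^2 - s + 1)Y - (-4).
The right side is L{e^(-7*t)} = 1/(s + 7).
So (s^2 - s + 1)Y = 1/(s + 7) + (-4).
Divide through and combine into a single rational function.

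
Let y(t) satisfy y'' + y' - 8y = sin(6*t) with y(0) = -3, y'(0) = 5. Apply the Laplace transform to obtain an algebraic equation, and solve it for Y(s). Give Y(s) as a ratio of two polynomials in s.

Take the Laplace transform of both sides.
Using L{y''} = s^2 Y - s·y(0) - y'(0) and L{y'} = sY - y(0), with y(0) = -3, y'(0) = 5, the left side becomes (s^2 + s - 8)Y - (-3*s + 2).
The right side is L{sin(6*t)} = 6/(s^2 + 36).
So (s^2 + s - 8)Y = 6/(s^2 + 36) + (-3*s + 2).
Isolate Y and clear denominators.

Y(s) = (-3*s^3 + 2*s^2 - 108*s + 78)/(s^4 + s^3 + 28*s^2 + 36*s - 288)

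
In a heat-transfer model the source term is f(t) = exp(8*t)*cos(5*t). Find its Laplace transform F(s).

F(s) = (s - 8)/((s - 8)^2 + 25)

L{cos(5t)} = s/(s^2 + 25).
By the first shifting theorem, multiplying by e^(8t) replaces s with s - 8.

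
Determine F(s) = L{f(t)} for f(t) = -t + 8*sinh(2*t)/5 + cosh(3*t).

F(s) = s/(s^2 - 9) + 16/(5*(s^2 - 4)) - 1/s^2

By linearity of the Laplace transform, transform each term separately.
(-1)·[L{t} = 1!/s^2 = 1/s^2]; (8/5)·[L{sinh(2t)} = 2/(s^2 - 4)]; L{cosh(3t)} = s/(s^2 - 9).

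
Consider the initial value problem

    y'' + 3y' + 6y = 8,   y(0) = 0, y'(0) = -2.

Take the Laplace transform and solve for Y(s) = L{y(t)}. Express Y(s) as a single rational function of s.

Laplace-transform each side.
Using L{y''} = s^2 Y - s·y(0) - y'(0) and L{y'} = sY - y(0), with y(0) = 0, y'(0) = -2, the left side becomes (s^2 + 3*s + 6)Y - (-2).
The right side is L{8} = 8/s.
So (s^2 + 3*s + 6)Y = 8/s + (-2).
Divide through and combine into a single rational function.

Y(s) = (-2*s + 8)/(s^3 + 3*s^2 + 6*s)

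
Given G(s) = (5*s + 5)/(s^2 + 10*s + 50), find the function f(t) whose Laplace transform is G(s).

Complete the square in the denominator: s^2 + 10*s + 50 = (s + 5)^2 + 5^2.
Split the numerator to match: 5*s + 5 = 5·(s + 5) - 4·5.
Invert each term: 5·(s + 5)/((s + 5)^2 + 25) ↔ 5e^(-5t)cos(5t); -4·5/((s + 5)^2 + 25) ↔ -4e^(-5t)sin(5t).

f(t) = -4*exp(-5*t)*sin(5*t) + 5*exp(-5*t)*cos(5*t)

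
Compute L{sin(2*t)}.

L{sin(2t)} = 2/(s^2 + 4).

2/(s^2 + 4)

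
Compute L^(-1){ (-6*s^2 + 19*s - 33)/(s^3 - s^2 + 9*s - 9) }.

-2*exp(t) + 5*sin(3*t) - 4*cos(3*t)

Factor the denominator: s^3 - s^2 + 9*s - 9 = (s - 1)*(s^2 + 9).
Partial fraction decomposition gives [-2/(s - 1)] + [-4*s/(s^2 + 9)] + [15/(s^2 + 9)].
Invert each term: -2/(s - 1) ↔ -2e^(t); -4·s/(s^2 + 9) ↔ -4cos(3t); 5·3/(s^2 + 9) ↔ 5sin(3t).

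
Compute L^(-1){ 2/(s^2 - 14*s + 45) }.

Rewrite the denominator: s^2 - 14*s + 45 = (s - 7)^2 - 4.
The form in (s - 7) signals a first-shifting-theorem factor e^(7t).
Since L{sinh(2t)} = 2/(s^2 - 4), the inverse is e^(7*t)*sinh(2*t).

exp(7*t)*sinh(2*t)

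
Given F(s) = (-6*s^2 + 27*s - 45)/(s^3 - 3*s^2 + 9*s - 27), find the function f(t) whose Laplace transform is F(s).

f(t) = -exp(3*t) + 4*sin(3*t) - 5*cos(3*t)

Factor the denominator: s^3 - 3*s^2 + 9*s - 27 = (s - 3)*(s^2 + 9).
Partial fraction decomposition gives [-1/(s - 3)] + [-5*s/(s^2 + 9)] + [12/(s^2 + 9)].
Invert each term: -1/(s - 3) ↔ -e^(3t); -5·s/(s^2 + 9) ↔ -5cos(3t); 4·3/(s^2 + 9) ↔ 4sin(3t).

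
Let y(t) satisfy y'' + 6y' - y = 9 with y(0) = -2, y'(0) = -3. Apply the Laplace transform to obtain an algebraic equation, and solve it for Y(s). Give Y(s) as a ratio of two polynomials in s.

Laplace-transform each side.
The derivative rules (L{y''} = s^2 Y - s·y(0) - y'(0) and L{y'} = sY - y(0), with y(0) = -2, y'(0) = -3) turn the left side into (s^2 + 6*s - 1)Y - (-2*s - 15).
The right side is L{9} = 9/s.
So (s^2 + 6*s - 1)Y = 9/s + (-2*s - 15).
Isolate Y and clear denominators.

Y(s) = (-2*s^2 - 15*s + 9)/(s^3 + 6*s^2 - s)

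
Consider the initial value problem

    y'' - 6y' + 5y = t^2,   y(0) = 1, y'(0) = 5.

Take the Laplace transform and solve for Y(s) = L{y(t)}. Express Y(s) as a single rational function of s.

Y(s) = (s^4 - s^3 + 2)/(s^5 - 6*s^4 + 5*s^3)

Take the Laplace transform of both sides.
With L{y''} = s^2 Y - s·y(0) - y'(0) and L{y'} = sY - y(0), with y(0) = 1, y'(0) = 5: the LHS transforms to (s^2 - 6*s + 5)Y - (s - 1).
The right side is L{t^2} = 2/s^3.
So (s^2 - 6*s + 5)Y = 2/s^3 + (s - 1).
Isolate Y and clear denominators.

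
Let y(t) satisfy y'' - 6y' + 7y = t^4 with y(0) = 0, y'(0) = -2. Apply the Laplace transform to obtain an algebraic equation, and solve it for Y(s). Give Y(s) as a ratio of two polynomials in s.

Y(s) = (-2*s^5 + 24)/(s^7 - 6*s^6 + 7*s^5)

Laplace-transform each side.
With L{y''} = s^2 Y - s·y(0) - y'(0) and L{y'} = sY - y(0), with y(0) = 0, y'(0) = -2: the LHS transforms to (s^2 - 6*s + 7)Y - (-2).
The right side is L{t^4} = 24/s^5.
So (s^2 - 6*s + 7)Y = 24/s^5 + (-2).
Isolate Y and clear denominators.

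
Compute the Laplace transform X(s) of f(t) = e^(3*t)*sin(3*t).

X(s) = 3/((s - 3)^2 + 9)

L{sin(3t)} = 3/(s^2 + 9).
By the first shifting theorem, multiplying by e^(3t) replaces s with s - 3.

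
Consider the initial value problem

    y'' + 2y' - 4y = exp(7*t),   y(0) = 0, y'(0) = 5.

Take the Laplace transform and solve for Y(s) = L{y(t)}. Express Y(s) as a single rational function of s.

Y(s) = (5*s - 34)/(s^3 - 5*s^2 - 18*s + 28)

Apply the Laplace transform to the equation.
Using L{y''} = s^2 Y - s·y(0) - y'(0) and L{y'} = sY - y(0), with y(0) = 0, y'(0) = 5, the left side becomes (s^2 + 2*s - 4)Y - (5).
The right side is L{exp(7*t)} = 1/(s - 7).
So (s^2 + 2*s - 4)Y = 1/(s - 7) + (5).
Isolate Y and clear denominators.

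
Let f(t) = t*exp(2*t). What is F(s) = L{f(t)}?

L{e^(2t)} = 1/(s - 2).
Then apply L{t·g(t)} = -d/ds[G(s)] with G(s) = 1/(s - 2):
differentiating 1 time and applying the sign gives (s - 2)^(-2).

F(s) = (s - 2)^(-2)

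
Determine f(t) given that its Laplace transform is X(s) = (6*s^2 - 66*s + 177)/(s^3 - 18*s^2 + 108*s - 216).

f(t) = -3*t^2*exp(6*t)/2 + 6*t*exp(6*t) + 6*exp(6*t)

Factor the denominator: s^3 - 18*s^2 + 108*s - 216 = (s - 6)^3.
Partial fraction decomposition gives [6/(s - 6)] + [6/(s - 6)^2] + [-3/(s - 6)^3].
Invert each term: 6/(s - 6) ↔ 6e^(6t); 6/(s - 6)^2 ↔ 6t·e^(6t); -3/(s - 6)^3 ↔ (-3/2)t^2·e^(6t).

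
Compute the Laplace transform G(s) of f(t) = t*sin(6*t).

L{sin(6t)} = 6/(s^2 + 36).
Then apply L{t·g(t)} = -d/ds[H(s)] with H(s) = 6/(s^2 + 36):
differentiating 1 time and applying the sign gives 12*s/(s^2 + 36)^2.

G(s) = 12*s/(s^2 + 36)^2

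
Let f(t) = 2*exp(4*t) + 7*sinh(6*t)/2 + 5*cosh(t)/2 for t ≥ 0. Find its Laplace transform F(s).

F(s) = 5*s/(2*(s^2 - 1)) + 21/(s^2 - 36) + 2/(s - 4)

The transform is linear, so treat each term independently.
(7/2)·[L{sinh(6t)} = 6/(s^2 - 36)]; (5/2)·[L{cosh(t)} = s/(s^2 - 1)]; (2)·[L{e^(4t)} = 1/(s - 4)].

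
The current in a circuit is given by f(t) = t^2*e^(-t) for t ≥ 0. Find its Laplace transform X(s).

X(s) = 2/(s + 1)^3

L{e^(-t)} = 1/(s + 1).
Then apply L{t^2·g(t)} = (-1)^2 d^2/ds^2[G(s)] with G(s) = 1/(s + 1):
differentiating 2 times and applying the sign gives 2/(s + 1)^3.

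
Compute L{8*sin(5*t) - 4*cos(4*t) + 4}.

-4*s/(s^2 + 16) + 40/(s^2 + 25) + 4/s

Apply the Laplace transform termwise.
(8)·[L{sin(5t)} = 5/(s^2 + 25)]; (-4)·[L{cos(4t)} = s/(s^2 + 16)]; L{4} = 4/s.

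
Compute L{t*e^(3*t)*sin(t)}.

L{sin(t)} = 1/(s^2 + 1).
Multiplying by e^(3t) shifts s → s - 3, so L{e^(3*t)*sin(t)} = 1/((s - 3)^2 + 1).
Then apply L{t·g(t)} = -d/ds[G(s)] with G(s) = 1/((s - 3)^2 + 1):
differentiating 1 time and applying the sign gives 2*(s - 3)/(s^2 - 6*s + 10)^2.

2*(s - 3)/(s^2 - 6*s + 10)^2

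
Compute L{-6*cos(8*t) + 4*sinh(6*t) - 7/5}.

The transform is linear, so treat each term independently.
(-6)·[L{cos(8t)} = s/(s^2 + 64)]; L{-7/5} = (-7/5)/s; (4)·[L{sinh(6t)} = 6/(s^2 - 36)].

-6*s/(s^2 + 64) + 24/(s^2 - 36) - 7/(5*s)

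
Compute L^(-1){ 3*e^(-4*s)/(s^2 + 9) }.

The factor e^(-4s) signals a time shift by c = 4 (second shifting theorem).
L{sin(3t)} = 3/(s^2 + 9), so L^-1{3/(s^2 + 9)} = sin(3*t).
Hence the inverse is u(t - 4) times that function evaluated at t - 4.

Heaviside(t - 4)*(sin(3*t - 12))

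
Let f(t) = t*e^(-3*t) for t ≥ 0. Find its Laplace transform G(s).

G(s) = (s + 3)^(-2)

L{e^(-3t)} = 1/(s + 3).
Then apply L{t·g(t)} = -d/ds[H(s)] with H(s) = 1/(s + 3):
differentiating 1 time and applying the sign gives (s + 3)^(-2).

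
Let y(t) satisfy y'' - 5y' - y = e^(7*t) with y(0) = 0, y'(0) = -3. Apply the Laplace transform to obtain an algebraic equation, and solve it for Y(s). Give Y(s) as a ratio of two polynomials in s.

Take the Laplace transform of both sides.
Using L{y''} = s^2 Y - s·y(0) - y'(0) and L{y'} = sY - y(0), with y(0) = 0, y'(0) = -3, the left side becomes (s^2 - 5*s - 1)Y - (-3).
The right side is L{e^(7*t)} = 1/(s - 7).
So (s^2 - 5*s - 1)Y = 1/(s - 7) + (-3).
Isolate Y and clear denominators.

Y(s) = (-3*s + 22)/(s^3 - 12*s^2 + 34*s + 7)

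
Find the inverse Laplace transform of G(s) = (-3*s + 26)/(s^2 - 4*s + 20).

5*exp(2*t)*sin(4*t) - 3*exp(2*t)*cos(4*t)

Complete the square in the denominator: s^2 - 4*s + 20 = (s - 2)^2 + 4^2.
Split the numerator to match: -3*s + 26 = -3·(s - 2) + 5·4.
Invert each term: -3·(s - 2)/((s - 2)^2 + 16) ↔ -3e^(2t)cos(4t); 5·4/((s - 2)^2 + 16) ↔ 5e^(2t)sin(4t).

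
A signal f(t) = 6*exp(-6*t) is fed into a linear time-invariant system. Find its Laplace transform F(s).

L{6} = 6/s.
By the first shifting theorem, multiplying by e^(-6t) replaces s with s + 6.

F(s) = 6/(s + 6)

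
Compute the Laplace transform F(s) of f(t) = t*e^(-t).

L{e^(-t)} = 1/(s + 1).
Then apply L{t·g(t)} = -d/ds[G(s)] with G(s) = 1/(s + 1):
differentiating 1 time and applying the sign gives (s + 1)^(-2).

F(s) = (s + 1)^(-2)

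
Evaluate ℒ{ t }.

L{t} = 1!/s^2 = 1/s^2.

s^(-2)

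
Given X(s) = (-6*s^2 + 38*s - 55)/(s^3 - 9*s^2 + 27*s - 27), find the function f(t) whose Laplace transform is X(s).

Factor the denominator: s^3 - 9*s^2 + 27*s - 27 = (s - 3)^3.
Partial fraction decomposition gives [-6/(s - 3)] + [2/(s - 3)^2] + [5/(s - 3)^3].
Invert each term: -6/(s - 3) ↔ -6e^(3t); 2/(s - 3)^2 ↔ 2t·e^(3t); 5/(s - 3)^3 ↔ (5/2)t^2·e^(3t).

f(t) = 5*t^2*exp(3*t)/2 + 2*t*exp(3*t) - 6*exp(3*t)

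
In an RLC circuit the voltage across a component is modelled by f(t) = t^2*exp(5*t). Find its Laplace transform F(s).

F(s) = 2/(s - 5)^3

L{e^(5t)} = 1/(s - 5).
Then apply L{t^2·g(t)} = (-1)^2 d^2/ds^2[G(s)] with G(s) = 1/(s - 5):
differentiating 2 times and applying the sign gives 2/(s - 5)^3.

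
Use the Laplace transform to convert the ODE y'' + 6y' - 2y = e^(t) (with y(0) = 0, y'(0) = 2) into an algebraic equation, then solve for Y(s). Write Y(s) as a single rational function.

Y(s) = (2*s - 1)/(s^3 + 5*s^2 - 8*s + 2)

Take the Laplace transform of both sides.
Using L{y''} = s^2 Y - s·y(0) - y'(0) and L{y'} = sY - y(0), with y(0) = 0, y'(0) = 2, the left side becomes (s^2 + 6*s - 2)Y - (2).
The right side is L{e^(t)} = 1/(s - 1).
So (s^2 + 6*s - 2)Y = 1/(s - 1) + (2).
Divide through and combine into a single rational function.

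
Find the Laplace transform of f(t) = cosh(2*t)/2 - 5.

Apply the Laplace transform termwise.
(1/2)·[L{cosh(2t)} = s/(s^2 - 4)]; L{-5} = -5/s.

s/(2*(s^2 - 4)) - 5/s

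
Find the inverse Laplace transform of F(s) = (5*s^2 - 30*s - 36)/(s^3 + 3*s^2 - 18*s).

-3*exp(3*t) + 2 + 6*exp(-6*t)

Factor the denominator: s^3 + 3*s^2 - 18*s = s*(s - 3)*(s + 6).
Partial fraction decomposition gives [6/(s + 6)] + [-3/(s - 3)] + [2/s].
Invert each term: 6/(s + 6) ↔ 6e^(-6t); -3/(s - 3) ↔ -3e^(3t); 2/(s - 0) ↔ 2e^(0t).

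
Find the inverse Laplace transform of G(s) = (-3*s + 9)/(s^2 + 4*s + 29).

3*exp(-2*t)*sin(5*t) - 3*exp(-2*t)*cos(5*t)

Complete the square in the denominator: s^2 + 4*s + 29 = (s + 2)^2 + 5^2.
Split the numerator to match: -3*s + 9 = -3·(s + 2) + 3·5.
Invert each term: -3·(s + 2)/((s + 2)^2 + 25) ↔ -3e^(-2t)cos(5t); 3·5/((s + 2)^2 + 25) ↔ 3e^(-2t)sin(5t).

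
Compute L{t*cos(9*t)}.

L{cos(9t)} = s/(s^2 + 81).
Then apply L{t·g(t)} = -d/ds[G(s)] with G(s) = s/(s^2 + 81):
differentiating 1 time and applying the sign gives (s - 9)*(s + 9)/(s^2 + 81)^2.

(s - 9)*(s + 9)/(s^2 + 81)^2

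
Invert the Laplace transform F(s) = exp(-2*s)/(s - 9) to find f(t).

f(t) = Heaviside(t - 2)*(exp(9*t - 18))

The factor e^(-2s) signals a time shift by c = 2 (second shifting theorem).
L{e^(9t)} = 1/(s - 9), so L^-1{1/(s - 9)} = exp(9*t).
Hence the inverse is u(t - 2) times that function evaluated at t - 2.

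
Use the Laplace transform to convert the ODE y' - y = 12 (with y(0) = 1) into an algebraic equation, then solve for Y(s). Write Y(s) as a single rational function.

Y(s) = (s + 12)/(s^2 - s)

Laplace-transform each side.
With L{y'} = sY - y(0) = sY - 1: the LHS transforms to (s - 1)Y - (1).
The right side is L{12} = 12/s.
So (s - 1)Y = 12/s + (1).
Isolate Y and clear denominators.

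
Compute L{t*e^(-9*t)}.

(s + 9)^(-2)

L{e^(-9t)} = 1/(s + 9).
Then apply L{t·g(t)} = -d/ds[G(s)] with G(s) = 1/(s + 9):
differentiating 1 time and applying the sign gives (s + 9)^(-2).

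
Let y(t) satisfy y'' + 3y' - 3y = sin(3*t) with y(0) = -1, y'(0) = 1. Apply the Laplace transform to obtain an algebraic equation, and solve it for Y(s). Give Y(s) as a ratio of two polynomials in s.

Y(s) = (-s^3 - 2*s^2 - 9*s - 15)/(s^4 + 3*s^3 + 6*s^2 + 27*s - 27)

Transform both sides with L{·}.
Using L{y''} = s^2 Y - s·y(0) - y'(0) and L{y'} = sY - y(0), with y(0) = -1, y'(0) = 1, the left side becomes (s^2 + 3*s - 3)Y - (-s - 2).
The right side is L{sin(3*t)} = 3/(s^2 + 9).
So (s^2 + 3*s - 3)Y = 3/(s^2 + 9) + (-s - 2).
Divide through and combine into a single rational function.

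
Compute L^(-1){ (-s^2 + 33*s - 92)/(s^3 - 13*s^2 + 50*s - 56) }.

6*exp(7*t) - 4*exp(4*t) - 3*exp(2*t)

Factor the denominator: s^3 - 13*s^2 + 50*s - 56 = (s - 7)*(s - 4)*(s - 2).
Partial fraction decomposition gives [-4/(s - 4)] + [6/(s - 7)] + [-3/(s - 2)].
Invert each term: -4/(s - 4) ↔ -4e^(4t); 6/(s - 7) ↔ 6e^(7t); -3/(s - 2) ↔ -3e^(2t).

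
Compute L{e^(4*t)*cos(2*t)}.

L{cos(2t)} = s/(s^2 + 4).
By the first shifting theorem, multiplying by e^(4t) replaces s with s - 4.

(s - 4)/((s - 4)^2 + 4)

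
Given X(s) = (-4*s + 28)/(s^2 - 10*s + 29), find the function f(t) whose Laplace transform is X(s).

f(t) = 4*exp(5*t)*sin(2*t) - 4*exp(5*t)*cos(2*t)

Complete the square in the denominator: s^2 - 10*s + 29 = (s - 5)^2 + 2^2.
Split the numerator to match: -4*s + 28 = -4·(s - 5) + 4·2.
Invert each term: -4·(s - 5)/((s - 5)^2 + 4) ↔ -4e^(5t)cos(2t); 4·2/((s - 5)^2 + 4) ↔ 4e^(5t)sin(2t).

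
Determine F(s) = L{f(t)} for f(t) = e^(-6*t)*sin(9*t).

F(s) = 9/((s + 6)^2 + 81)

L{sin(9t)} = 9/(s^2 + 81).
By the first shifting theorem, multiplying by e^(-6t) replaces s with s + 6.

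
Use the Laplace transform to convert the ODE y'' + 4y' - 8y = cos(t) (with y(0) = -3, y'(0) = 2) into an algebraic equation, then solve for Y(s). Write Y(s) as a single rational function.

Y(s) = (-3*s^3 - 10*s^2 - 2*s - 10)/(s^4 + 4*s^3 - 7*s^2 + 4*s - 8)

Apply the Laplace transform to the equation.
With L{y''} = s^2 Y - s·y(0) - y'(0) and L{y'} = sY - y(0), with y(0) = -3, y'(0) = 2: the LHS transforms to (s^2 + 4*s - 8)Y - (-3*s - 10).
The right side is L{cos(t)} = s/(s^2 + 1).
So (s^2 + 4*s - 8)Y = s/(s^2 + 1) + (-3*s - 10).
Solve for Y(s) and write it as one ratio of polynomials.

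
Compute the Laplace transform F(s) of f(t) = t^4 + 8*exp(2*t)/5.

The transform is linear, so treat each term independently.
(8/5)·[L{e^(2t)} = 1/(s - 2)]; L{t^4} = 4!/s^5 = 24/s^5.

F(s) = 8/(5*(s - 2)) + 24/s^5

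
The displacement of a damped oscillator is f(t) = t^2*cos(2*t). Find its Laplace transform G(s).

G(s) = 2*s*(s^2 - 12)/(s^2 + 4)^3

L{cos(2t)} = s/(s^2 + 4).
Then apply L{t^2·g(t)} = (-1)^2 d^2/ds^2[H(s)] with H(s) = s/(s^2 + 4):
differentiating 2 times and applying the sign gives 2*s*(s^2 - 12)/(s^2 + 4)^3.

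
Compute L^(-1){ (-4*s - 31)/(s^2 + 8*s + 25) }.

-5*exp(-4*t)*sin(3*t) - 4*exp(-4*t)*cos(3*t)

Complete the square in the denominator: s^2 + 8*s + 25 = (s + 4)^2 + 3^2.
Split the numerator to match: -4*s - 31 = -4·(s + 4) - 5·3.
Invert each term: -4·(s + 4)/((s + 4)^2 + 9) ↔ -4e^(-4t)cos(3t); -5·3/((s + 4)^2 + 9) ↔ -5e^(-4t)sin(3t).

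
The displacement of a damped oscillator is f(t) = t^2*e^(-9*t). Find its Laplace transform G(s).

G(s) = 2/(s + 9)^3

L{e^(-9t)} = 1/(s + 9).
Then apply L{t^2·g(t)} = (-1)^2 d^2/ds^2[H(s)] with H(s) = 1/(s + 9):
differentiating 2 times and applying the sign gives 2/(s + 9)^3.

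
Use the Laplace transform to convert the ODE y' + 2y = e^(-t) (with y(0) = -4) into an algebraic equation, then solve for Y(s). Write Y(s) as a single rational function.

Y(s) = (-4*s - 3)/(s^2 + 3*s + 2)

Apply the Laplace transform to the equation.
Using L{y'} = sY - y(0) = sY - (-4), the left side becomes (s + 2)Y - (-4).
The right side is L{e^(-t)} = 1/(s + 1).
So (s + 2)Y = 1/(s + 1) + (-4).
Divide through and combine into a single rational function.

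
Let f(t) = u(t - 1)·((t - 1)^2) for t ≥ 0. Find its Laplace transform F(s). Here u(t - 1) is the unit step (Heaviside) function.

By the second shifting theorem, L{u(t - c)·g(t - c)} = e^(-cs)·G(s) with c = 1 and G(s) = L{g(t)}.
L{t^2} = 2!/s^3 = 2/s^3.

F(s) = 2*exp(-s)/s^3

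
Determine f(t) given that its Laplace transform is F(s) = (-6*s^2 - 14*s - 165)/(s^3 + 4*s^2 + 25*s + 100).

f(t) = -2*sin(5*t) - cos(5*t) - 5*exp(-4*t)

Factor the denominator: s^3 + 4*s^2 + 25*s + 100 = (s + 4)*(s^2 + 25).
Partial fraction decomposition gives [-5/(s + 4)] + [-s/(s^2 + 25)] + [-10/(s^2 + 25)].
Invert each term: -5/(s + 4) ↔ -5e^(-4t); -1·s/(s^2 + 25) ↔ -cos(5t); -2·5/(s^2 + 25) ↔ -2sin(5t).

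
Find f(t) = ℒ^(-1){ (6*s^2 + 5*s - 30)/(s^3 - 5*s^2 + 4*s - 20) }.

Factor the denominator: s^3 - 5*s^2 + 4*s - 20 = (s - 5)*(s^2 + 4).
Partial fraction decomposition gives [5/(s - 5)] + [s/(s^2 + 4)] + [10/(s^2 + 4)].
Invert each term: 5/(s - 5) ↔ 5e^(5t); 1·s/(s^2 + 4) ↔ cos(2t); 5·2/(s^2 + 4) ↔ 5sin(2t).

f(t) = 5*exp(5*t) + 5*sin(2*t) + cos(2*t)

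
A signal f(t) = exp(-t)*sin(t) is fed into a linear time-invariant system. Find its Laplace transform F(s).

L{sin(t)} = 1/(s^2 + 1).
By the first shifting theorem, multiplying by e^(-t) replaces s with s + 1.

F(s) = 1/((s + 1)^2 + 1)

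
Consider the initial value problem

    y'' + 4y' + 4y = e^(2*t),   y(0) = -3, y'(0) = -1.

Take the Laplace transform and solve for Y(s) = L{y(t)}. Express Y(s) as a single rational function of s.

Y(s) = (-3*s^2 - 7*s + 27)/(s^3 + 2*s^2 - 4*s - 8)

Transform both sides with L{·}.
With L{y''} = s^2 Y - s·y(0) - y'(0) and L{y'} = sY - y(0), with y(0) = -3, y'(0) = -1: the LHS transforms to (s^2 + 4*s + 4)Y - (-3*s - 13).
The right side is L{e^(2*t)} = 1/(s - 2).
So (s^2 + 4*s + 4)Y = 1/(s - 2) + (-3*s - 13).
Isolate Y and clear denominators.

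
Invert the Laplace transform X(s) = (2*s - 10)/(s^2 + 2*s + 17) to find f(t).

Complete the square in the denominator: s^2 + 2*s + 17 = (s + 1)^2 + 4^2.
Split the numerator to match: 2*s - 10 = 2·(s + 1) - 3·4.
Invert each term: 2·(s + 1)/((s + 1)^2 + 16) ↔ 2e^(-t)cos(4t); -3·4/((s + 1)^2 + 16) ↔ -3e^(-t)sin(4t).

f(t) = -3*exp(-t)*sin(4*t) + 2*exp(-t)*cos(4*t)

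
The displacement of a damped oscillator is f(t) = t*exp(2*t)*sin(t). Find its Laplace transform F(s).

L{sin(t)} = 1/(s^2 + 1).
Multiplying by e^(2t) shifts s → s - 2, so L{exp(2*t)*sin(t)} = 1/((s - 2)^2 + 1).
Then apply L{t·g(t)} = -d/ds[G(s)] with G(s) = 1/((s - 2)^2 + 1):
differentiating 1 time and applying the sign gives 2*(s - 2)/(s^2 - 4*s + 5)^2.

F(s) = 2*(s - 2)/(s^2 - 4*s + 5)^2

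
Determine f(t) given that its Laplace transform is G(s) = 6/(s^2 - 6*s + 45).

f(t) = exp(3*t)*sin(6*t)

Rewrite the denominator: s^2 - 6*s + 45 = (s - 3)^2 + 36.
The form in (s - 3) signals a first-shifting-theorem factor e^(3t).
Since L{sin(6t)} = 6/(s^2 + 36), the inverse is exp(3*t)*sin(6*t).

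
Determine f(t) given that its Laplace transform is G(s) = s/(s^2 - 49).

Since L{cosh(7t)} = s/(s^2 - 49), the inverse is cosh(7*t).

f(t) = cosh(7*t)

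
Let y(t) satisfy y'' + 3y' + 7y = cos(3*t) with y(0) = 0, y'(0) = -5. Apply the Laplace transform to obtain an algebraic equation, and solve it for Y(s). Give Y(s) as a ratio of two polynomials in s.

Y(s) = (-5*s^2 + s - 45)/(s^4 + 3*s^3 + 16*s^2 + 27*s + 63)

Laplace-transform each side.
With L{y''} = s^2 Y - s·y(0) - y'(0) and L{y'} = sY - y(0), with y(0) = 0, y'(0) = -5: the LHS transforms to (s^2 + 3*s + 7)Y - (-5).
The right side is L{cos(3*t)} = s/(s^2 + 9).
So (s^2 + 3*s + 7)Y = s/(s^2 + 9) + (-5).
Divide through and combine into a single rational function.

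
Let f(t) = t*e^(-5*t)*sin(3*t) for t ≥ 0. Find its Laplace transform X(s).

L{sin(3t)} = 3/(s^2 + 9).
Multiplying by e^(-5t) shifts s → s + 5, so L{e^(-5*t)*sin(3*t)} = 3/((s + 5)^2 + 9).
Then apply L{t·g(t)} = -d/ds[G(s)] with G(s) = 3/((s + 5)^2 + 9):
differentiating 1 time and applying the sign gives 6*(s + 5)/(s^2 + 10*s + 34)^2.

X(s) = 6*(s + 5)/(s^2 + 10*s + 34)^2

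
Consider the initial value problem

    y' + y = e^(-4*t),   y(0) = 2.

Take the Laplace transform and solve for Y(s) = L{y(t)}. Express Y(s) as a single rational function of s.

Y(s) = (2*s + 9)/(s^2 + 5*s + 4)

Take the Laplace transform of both sides.
Using L{y'} = sY - y(0) = sY - 2, the left side becomes (s + 1)Y - (2).
The right side is L{e^(-4*t)} = 1/(s + 4).
So (s + 1)Y = 1/(s + 4) + (2).
Isolate Y and clear denominators.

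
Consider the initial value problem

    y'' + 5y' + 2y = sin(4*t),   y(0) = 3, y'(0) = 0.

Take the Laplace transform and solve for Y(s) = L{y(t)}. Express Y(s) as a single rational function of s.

Apply the Laplace transform to the equation.
With L{y''} = s^2 Y - s·y(0) - y'(0) and L{y'} = sY - y(0), with y(0) = 3, y'(0) = 0: the LHS transforms to (s^2 + 5*s + 2)Y - (3*s + 15).
The right side is L{sin(4*t)} = 4/(s^2 + 16).
So (s^2 + 5*s + 2)Y = 4/(s^2 + 16) + (3*s + 15).
Divide through and combine into a single rational function.

Y(s) = (3*s^3 + 15*s^2 + 48*s + 244)/(s^4 + 5*s^3 + 18*s^2 + 80*s + 32)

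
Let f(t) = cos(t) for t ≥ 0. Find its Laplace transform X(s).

L{cos(t)} = s/(s^2 + 1).

X(s) = s/(s^2 + 1)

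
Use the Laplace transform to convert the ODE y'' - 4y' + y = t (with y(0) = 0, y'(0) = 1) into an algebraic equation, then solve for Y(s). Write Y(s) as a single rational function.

Y(s) = (s^2 + 1)/(s^4 - 4*s^3 + s^2)

Take the Laplace transform of both sides.
The derivative rules (L{y''} = s^2 Y - s·y(0) - y'(0) and L{y'} = sY - y(0), with y(0) = 0, y'(0) = 1) turn the left side into (s^2 - 4*s + 1)Y - (1).
The right side is L{t} = s^(-2).
So (s^2 - 4*s + 1)Y = s^(-2) + (1).
Solve for Y(s) and write it as one ratio of polynomials.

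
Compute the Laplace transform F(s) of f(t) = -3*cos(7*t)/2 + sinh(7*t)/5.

F(s) = -3*s/(2*(s^2 + 49)) + 7/(5*(s^2 - 49))

By linearity of the Laplace transform, transform each term separately.
(1/5)·[L{sinh(7t)} = 7/(s^2 - 49)]; (-3/2)·[L{cos(7t)} = s/(s^2 + 49)].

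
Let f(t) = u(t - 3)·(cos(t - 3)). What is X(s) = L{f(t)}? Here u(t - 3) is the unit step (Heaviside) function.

By the second shifting theorem, L{u(t - c)·g(t - c)} = e^(-cs)·G(s) with c = 3 and G(s) = L{g(t)}.
L{cos(t)} = s/(s^2 + 1).

X(s) = s*exp(-3*s)/(s^2 + 1)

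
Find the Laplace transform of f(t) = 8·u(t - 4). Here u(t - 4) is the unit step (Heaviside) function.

8*exp(-4*s)/s

By the second shifting theorem, L{u(t - c)·g(t - c)} = e^(-cs)·G(s) with c = 4 and G(s) = L{g(t)}.
L{8} = 8/s.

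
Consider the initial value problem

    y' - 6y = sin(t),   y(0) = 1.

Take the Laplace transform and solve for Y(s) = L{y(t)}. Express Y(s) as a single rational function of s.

Y(s) = (s^2 + 2)/(s^3 - 6*s^2 + s - 6)

Transform both sides with L{·}.
With L{y'} = sY - y(0) = sY - 1: the LHS transforms to (s - 6)Y - (1).
The right side is L{sin(t)} = 1/(s^2 + 1).
So (s - 6)Y = 1/(s^2 + 1) + (1).
Solve for Y(s) and write it as one ratio of polynomials.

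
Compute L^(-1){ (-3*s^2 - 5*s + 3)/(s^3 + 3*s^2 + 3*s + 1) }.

Factor the denominator: s^3 + 3*s^2 + 3*s + 1 = (s + 1)^3.
Partial fraction decomposition gives [-3/(s + 1)] + [(s + 1)^(-2)] + [5/(s + 1)^3].
Invert each term: -3/(s + 1) ↔ -3e^(-t); 1/(s + 1)^2 ↔ t·e^(-t); 5/(s + 1)^3 ↔ (5/2)t^2·e^(-t).

5*t^2*exp(-t)/2 + t*exp(-t) - 3*exp(-t)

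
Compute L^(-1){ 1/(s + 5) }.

exp(-5*t)

Since L{e^(-5t)} = 1/(s + 5), the inverse is e^(-5*t).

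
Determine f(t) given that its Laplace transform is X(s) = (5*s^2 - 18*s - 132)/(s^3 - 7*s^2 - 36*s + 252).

Factor the denominator: s^3 - 7*s^2 - 36*s + 252 = (s - 7)*(s - 6)*(s + 6).
Partial fraction decomposition gives [-1/(s - 7)] + [1/(s + 6)] + [5/(s - 6)].
Invert each term: -1/(s - 7) ↔ -e^(7t); 1/(s + 6) ↔ e^(-6t); 5/(s - 6) ↔ 5e^(6t).

f(t) = -exp(7*t) + 5*exp(6*t) + exp(-6*t)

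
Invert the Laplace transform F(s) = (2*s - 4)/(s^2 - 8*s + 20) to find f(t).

Complete the square in the denominator: s^2 - 8*s + 20 = (s - 4)^2 + 2^2.
Split the numerator to match: 2*s - 4 = 2·(s - 4) + 2·2.
Invert each term: 2·(s - 4)/((s - 4)^2 + 4) ↔ 2e^(4t)cos(2t); 2·2/((s - 4)^2 + 4) ↔ 2e^(4t)sin(2t).

f(t) = 2*exp(4*t)*sin(2*t) + 2*exp(4*t)*cos(2*t)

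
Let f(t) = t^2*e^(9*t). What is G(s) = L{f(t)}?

G(s) = 2/(s - 9)^3

L{e^(9t)} = 1/(s - 9).
Then apply L{t^2·g(t)} = (-1)^2 d^2/ds^2[H(s)] with H(s) = 1/(s - 9):
differentiating 2 times and applying the sign gives 2/(s - 9)^3.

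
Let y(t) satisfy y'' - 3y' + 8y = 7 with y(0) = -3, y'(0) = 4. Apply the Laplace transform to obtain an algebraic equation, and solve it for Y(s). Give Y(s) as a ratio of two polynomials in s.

Y(s) = (-3*s^2 + 13*s + 7)/(s^3 - 3*s^2 + 8*s)

Laplace-transform each side.
Using L{y''} = s^2 Y - s·y(0) - y'(0) and L{y'} = sY - y(0), with y(0) = -3, y'(0) = 4, the left side becomes (s^2 - 3*s + 8)Y - (-3*s + 13).
The right side is L{7} = 7/s.
So (s^2 - 3*s + 8)Y = 7/s + (-3*s + 13).
Isolate Y and clear denominators.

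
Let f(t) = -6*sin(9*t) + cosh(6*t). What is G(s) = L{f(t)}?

The transform is linear, so treat each term independently.
(-6)·[L{sin(9t)} = 9/(s^2 + 81)]; L{cosh(6t)} = s/(s^2 - 36).

G(s) = s/(s^2 - 36) - 54/(s^2 + 81)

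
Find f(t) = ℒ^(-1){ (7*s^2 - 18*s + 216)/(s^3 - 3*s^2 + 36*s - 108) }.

f(t) = 5*exp(3*t) - 2*sin(6*t) + 2*cos(6*t)

Factor the denominator: s^3 - 3*s^2 + 36*s - 108 = (s - 3)*(s^2 + 36).
Partial fraction decomposition gives [5/(s - 3)] + [2*s/(s^2 + 36)] + [-12/(s^2 + 36)].
Invert each term: 5/(s - 3) ↔ 5e^(3t); 2·s/(s^2 + 36) ↔ 2cos(6t); -2·6/(s^2 + 36) ↔ -2sin(6t).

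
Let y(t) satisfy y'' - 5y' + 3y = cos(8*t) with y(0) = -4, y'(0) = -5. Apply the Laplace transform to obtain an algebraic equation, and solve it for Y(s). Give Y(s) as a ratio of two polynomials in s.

Y(s) = (-4*s^3 + 15*s^2 - 255*s + 960)/(s^4 - 5*s^3 + 67*s^2 - 320*s + 192)

Transform both sides with L{·}.
With L{y''} = s^2 Y - s·y(0) - y'(0) and L{y'} = sY - y(0), with y(0) = -4, y'(0) = -5: the LHS transforms to (s^2 - 5*s + 3)Y - (-4*s + 15).
The right side is L{cos(8*t)} = s/(s^2 + 64).
So (s^2 - 5*s + 3)Y = s/(s^2 + 64) + (-4*s + 15).
Divide through and combine into a single rational function.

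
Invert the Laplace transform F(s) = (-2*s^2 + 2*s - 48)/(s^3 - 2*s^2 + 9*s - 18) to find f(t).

Factor the denominator: s^3 - 2*s^2 + 9*s - 18 = (s - 2)*(s^2 + 9).
Partial fraction decomposition gives [-4/(s - 2)] + [2*s/(s^2 + 9)] + [6/(s^2 + 9)].
Invert each term: -4/(s - 2) ↔ -4e^(2t); 2·s/(s^2 + 9) ↔ 2cos(3t); 2·3/(s^2 + 9) ↔ 2sin(3t).

f(t) = -4*exp(2*t) + 2*sin(3*t) + 2*cos(3*t)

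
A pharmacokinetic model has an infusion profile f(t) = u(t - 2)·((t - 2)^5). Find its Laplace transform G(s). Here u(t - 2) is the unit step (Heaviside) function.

G(s) = 120*exp(-2*s)/s^6

By the second shifting theorem, L{u(t - c)·g(t - c)} = e^(-cs)·H(s) with c = 2 and H(s) = L{g(t)}.
L{t^5} = 5!/s^6 = 120/s^6.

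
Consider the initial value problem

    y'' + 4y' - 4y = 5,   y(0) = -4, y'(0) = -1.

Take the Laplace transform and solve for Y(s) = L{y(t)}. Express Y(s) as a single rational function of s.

Y(s) = (-4*s^2 - 17*s + 5)/(s^3 + 4*s^2 - 4*s)

Take the Laplace transform of both sides.
With L{y''} = s^2 Y - s·y(0) - y'(0) and L{y'} = sY - y(0), with y(0) = -4, y'(0) = -1: the LHS transforms to (s^2 + 4*s - 4)Y - (-4*s - 17).
The right side is L{5} = 5/s.
So (s^2 + 4*s - 4)Y = 5/s + (-4*s - 17).
Isolate Y and clear denominators.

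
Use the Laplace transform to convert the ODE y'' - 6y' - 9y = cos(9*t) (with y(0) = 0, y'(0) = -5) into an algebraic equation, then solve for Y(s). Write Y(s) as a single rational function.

Y(s) = (-5*s^2 + s - 405)/(s^4 - 6*s^3 + 72*s^2 - 486*s - 729)

Laplace-transform each side.
With L{y''} = s^2 Y - s·y(0) - y'(0) and L{y'} = sY - y(0), with y(0) = 0, y'(0) = -5: the LHS transforms to (s^2 - 6*s - 9)Y - (-5).
The right side is L{cos(9*t)} = s/(s^2 + 81).
So (s^2 - 6*s - 9)Y = s/(s^2 + 81) + (-5).
Isolate Y and clear denominators.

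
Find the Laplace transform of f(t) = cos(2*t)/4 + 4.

The transform is linear, so treat each term independently.
(1/4)·[L{cos(2t)} = s/(s^2 + 4)]; L{4} = 4/s.

s/(4*(s^2 + 4)) + 4/s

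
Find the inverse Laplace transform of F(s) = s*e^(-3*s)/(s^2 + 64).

Heaviside(t - 3)*(cos(8*t - 24))

The factor e^(-3s) signals a time shift by c = 3 (second shifting theorem).
L{cos(8t)} = s/(s^2 + 64), so L^-1{s/(s^2 + 64)} = cos(8*t).
Hence the inverse is u(t - 3) times that function evaluated at t - 3.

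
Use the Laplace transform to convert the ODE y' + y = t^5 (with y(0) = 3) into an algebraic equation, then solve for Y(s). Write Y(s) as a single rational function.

Take the Laplace transform of both sides.
With L{y'} = sY - y(0) = sY - 3: the LHS transforms to (s + 1)Y - (3).
The right side is L{t^5} = 120/s^6.
So (s + 1)Y = 120/s^6 + (3).
Isolate Y and clear denominators.

Y(s) = (3*s^6 + 120)/(s^7 + s^6)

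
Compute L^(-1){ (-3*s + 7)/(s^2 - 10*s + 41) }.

Complete the square in the denominator: s^2 - 10*s + 41 = (s - 5)^2 + 4^2.
Split the numerator to match: -3*s + 7 = -3·(s - 5) - 2·4.
Invert each term: -3·(s - 5)/((s - 5)^2 + 16) ↔ -3e^(5t)cos(4t); -2·4/((s - 5)^2 + 16) ↔ -2e^(5t)sin(4t).

-2*exp(5*t)*sin(4*t) - 3*exp(5*t)*cos(4*t)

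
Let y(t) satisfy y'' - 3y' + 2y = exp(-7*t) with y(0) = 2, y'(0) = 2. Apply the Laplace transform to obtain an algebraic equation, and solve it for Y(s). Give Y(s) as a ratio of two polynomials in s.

Apply the Laplace transform to the equation.
The derivative rules (L{y''} = s^2 Y - s·y(0) - y'(0) and L{y'} = sY - y(0), with y(0) = 2, y'(0) = 2) turn the left side into (s^2 - 3*s + 2)Y - (2*s - 4).
The right side is L{exp(-7*t)} = 1/(s + 7).
So (s^2 - 3*s + 2)Y = 1/(s + 7) + (2*s - 4).
Solve for Y(s) and write it as one ratio of polynomials.

Y(s) = (2*s^2 + 10*s - 27)/(s^3 + 4*s^2 - 19*s + 14)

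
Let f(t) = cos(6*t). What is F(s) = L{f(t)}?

F(s) = s/(s^2 + 36)

L{cos(6t)} = s/(s^2 + 36).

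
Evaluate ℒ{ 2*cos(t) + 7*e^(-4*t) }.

2*s/(s^2 + 1) + 7/(s + 4)

By linearity of the Laplace transform, transform each term separately.
(7)·[L{e^(-4t)} = 1/(s + 4)]; (2)·[L{cos(t)} = s/(s^2 + 1)].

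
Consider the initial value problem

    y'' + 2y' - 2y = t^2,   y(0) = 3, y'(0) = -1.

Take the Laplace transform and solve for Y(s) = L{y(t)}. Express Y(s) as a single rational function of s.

Take the Laplace transform of both sides.
The derivative rules (L{y''} = s^2 Y - s·y(0) - y'(0) and L{y'} = sY - y(0), with y(0) = 3, y'(0) = -1) turn the left side into (s^2 + 2*s - 2)Y - (3*s + 5).
The right side is L{t^2} = 2/s^3.
So (s^2 + 2*s - 2)Y = 2/s^3 + (3*s + 5).
Solve for Y(s) and write it as one ratio of polynomials.

Y(s) = (3*s^4 + 5*s^3 + 2)/(s^5 + 2*s^4 - 2*s^3)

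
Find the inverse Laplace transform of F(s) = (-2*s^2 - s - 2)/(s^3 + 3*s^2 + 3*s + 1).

-3*t^2*exp(-t)/2 + 3*t*exp(-t) - 2*exp(-t)

Factor the denominator: s^3 + 3*s^2 + 3*s + 1 = (s + 1)^3.
Partial fraction decomposition gives [-2/(s + 1)] + [3/(s + 1)^2] + [-3/(s + 1)^3].
Invert each term: -2/(s + 1) ↔ -2e^(-t); 3/(s + 1)^2 ↔ 3t·e^(-t); -3/(s + 1)^3 ↔ (-3/2)t^2·e^(-t).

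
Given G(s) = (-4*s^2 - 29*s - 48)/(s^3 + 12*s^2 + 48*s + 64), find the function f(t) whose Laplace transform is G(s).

Factor the denominator: s^3 + 12*s^2 + 48*s + 64 = (s + 4)^3.
Partial fraction decomposition gives [-4/(s + 4)] + [3/(s + 4)^2] + [4/(s + 4)^3].
Invert each term: -4/(s + 4) ↔ -4e^(-4t); 3/(s + 4)^2 ↔ 3t·e^(-4t); 4/(s + 4)^3 ↔ (2)t^2·e^(-4t).

f(t) = 2*t^2*exp(-4*t) + 3*t*exp(-4*t) - 4*exp(-4*t)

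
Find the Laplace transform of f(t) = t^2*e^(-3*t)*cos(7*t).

L{cos(7t)} = s/(s^2 + 49).
Multiplying by e^(-3t) shifts s → s + 3, so L{e^(-3*t)*cos(7*t)} = (s + 3)/((s + 3)^2 + 49).
Then apply L{t^2·g(t)} = (-1)^2 d^2/ds^2[G(s)] with G(s) = (s + 3)/((s + 3)^2 + 49):
differentiating 2 times and applying the sign gives 2*(s + 3)*(s^2 + 6*s - 138)/(s^2 + 6*s + 58)^3.

2*(s + 3)*(s^2 + 6*s - 138)/(s^2 + 6*s + 58)^3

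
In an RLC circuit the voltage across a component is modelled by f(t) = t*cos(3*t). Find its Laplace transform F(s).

L{cos(3t)} = s/(s^2 + 9).
Then apply L{t·g(t)} = -d/ds[G(s)] with G(s) = s/(s^2 + 9):
differentiating 1 time and applying the sign gives (s - 3)*(s + 3)/(s^2 + 9)^2.

F(s) = (s - 3)*(s + 3)/(s^2 + 9)^2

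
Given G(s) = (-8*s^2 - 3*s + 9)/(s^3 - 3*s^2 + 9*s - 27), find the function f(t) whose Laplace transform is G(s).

f(t) = -4*exp(3*t) - 5*sin(3*t) - 4*cos(3*t)

Factor the denominator: s^3 - 3*s^2 + 9*s - 27 = (s - 3)*(s^2 + 9).
Partial fraction decomposition gives [-4/(s - 3)] + [-4*s/(s^2 + 9)] + [-15/(s^2 + 9)].
Invert each term: -4/(s - 3) ↔ -4e^(3t); -4·s/(s^2 + 9) ↔ -4cos(3t); -5·3/(s^2 + 9) ↔ -5sin(3t).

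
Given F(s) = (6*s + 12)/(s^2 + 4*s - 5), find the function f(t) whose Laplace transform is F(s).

Factor the denominator: s^2 + 4*s - 5 = (s - 1)*(s + 5).
Partial fraction decomposition gives [3/(s + 5)] + [3/(s - 1)].
Invert each term: 3/(s + 5) ↔ 3e^(-5t); 3/(s - 1) ↔ 3e^(t).

f(t) = 3*exp(t) + 3*exp(-5*t)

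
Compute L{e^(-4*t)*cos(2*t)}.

(s + 4)/((s + 4)^2 + 4)

L{cos(2t)} = s/(s^2 + 4).
By the first shifting theorem, multiplying by e^(-4t) replaces s with s + 4.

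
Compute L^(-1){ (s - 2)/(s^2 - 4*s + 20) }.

exp(2*t)*cos(4*t)

Rewrite the denominator: s^2 - 4*s + 20 = (s - 2)^2 + 16.
The form in (s - 2) signals a first-shifting-theorem factor e^(2t).
Since L{cos(4t)} = s/(s^2 + 16), the inverse is e^(2*t)*cos(4*t).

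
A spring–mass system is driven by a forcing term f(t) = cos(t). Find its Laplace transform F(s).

F(s) = s/(s^2 + 1)

L{cos(t)} = s/(s^2 + 1).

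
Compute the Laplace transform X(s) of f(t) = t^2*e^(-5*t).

X(s) = 2/(s + 5)^3

L{e^(-5t)} = 1/(s + 5).
Then apply L{t^2·g(t)} = (-1)^2 d^2/ds^2[G(s)] with G(s) = 1/(s + 5):
differentiating 2 times and applying the sign gives 2/(s + 5)^3.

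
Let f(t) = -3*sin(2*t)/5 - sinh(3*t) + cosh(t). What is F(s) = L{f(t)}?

F(s) = s/(s^2 - 1) - 6/(5*(s^2 + 4)) - 3/(s^2 - 9)

The transform is linear, so treat each term independently.
L{cosh(t)} = s/(s^2 - 1); (-3/5)·[L{sin(2t)} = 2/(s^2 + 4)]; (-1)·[L{sinh(3t)} = 3/(s^2 - 9)].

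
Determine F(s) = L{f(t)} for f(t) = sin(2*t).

F(s) = 2/(s^2 + 4)

L{sin(2t)} = 2/(s^2 + 4).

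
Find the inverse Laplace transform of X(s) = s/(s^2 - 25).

Since L{cosh(5t)} = s/(s^2 - 25), the inverse is cosh(5*t).

cosh(5*t)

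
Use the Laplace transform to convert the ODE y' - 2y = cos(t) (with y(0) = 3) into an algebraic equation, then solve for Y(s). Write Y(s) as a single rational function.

Laplace-transform each side.
With L{y'} = sY - y(0) = sY - 3: the LHS transforms to (s - 2)Y - (3).
The right side is L{cos(t)} = s/(s^2 + 1).
So (s - 2)Y = s/(s^2 + 1) + (3).
Solve for Y(s) and write it as one ratio of polynomials.

Y(s) = (3*s^2 + s + 3)/(s^3 - 2*s^2 + s - 2)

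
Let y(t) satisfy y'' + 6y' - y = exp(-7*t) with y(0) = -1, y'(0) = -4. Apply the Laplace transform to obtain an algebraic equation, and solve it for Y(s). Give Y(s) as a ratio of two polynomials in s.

Transform both sides with L{·}.
With L{y''} = s^2 Y - s·y(0) - y'(0) and L{y'} = sY - y(0), with y(0) = -1, y'(0) = -4: the LHS transforms to (s^2 + 6*s - 1)Y - (-s - 10).
The right side is L{exp(-7*t)} = 1/(s + 7).
So (s^2 + 6*s - 1)Y = 1/(s + 7) + (-s - 10).
Solve for Y(s) and write it as one ratio of polynomials.

Y(s) = (-s^2 - 17*s - 69)/(s^3 + 13*s^2 + 41*s - 7)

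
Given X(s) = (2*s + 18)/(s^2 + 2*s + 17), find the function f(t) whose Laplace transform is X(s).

f(t) = 4*exp(-t)*sin(4*t) + 2*exp(-t)*cos(4*t)

Complete the square in the denominator: s^2 + 2*s + 17 = (s + 1)^2 + 4^2.
Split the numerator to match: 2*s + 18 = 2·(s + 1) + 4·4.
Invert each term: 2·(s + 1)/((s + 1)^2 + 16) ↔ 2e^(-t)cos(4t); 4·4/((s + 1)^2 + 16) ↔ 4e^(-t)sin(4t).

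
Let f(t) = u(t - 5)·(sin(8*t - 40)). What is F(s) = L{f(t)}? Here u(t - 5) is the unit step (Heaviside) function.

By the second shifting theorem, L{u(t - c)·g(t - c)} = e^(-cs)·G(s) with c = 5 and G(s) = L{g(t)}.
L{sin(8t)} = 8/(s^2 + 64).

F(s) = 8*exp(-5*s)/(s^2 + 64)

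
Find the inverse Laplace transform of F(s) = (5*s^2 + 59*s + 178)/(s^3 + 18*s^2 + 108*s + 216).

Factor the denominator: s^3 + 18*s^2 + 108*s + 216 = (s + 6)^3.
Partial fraction decomposition gives [5/(s + 6)] + [-1/(s + 6)^2] + [4/(s + 6)^3].
Invert each term: 5/(s + 6) ↔ 5e^(-6t); -1/(s + 6)^2 ↔ -t·e^(-6t); 4/(s + 6)^3 ↔ (2)t^2·e^(-6t).

2*t^2*exp(-6*t) - t*exp(-6*t) + 5*exp(-6*t)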